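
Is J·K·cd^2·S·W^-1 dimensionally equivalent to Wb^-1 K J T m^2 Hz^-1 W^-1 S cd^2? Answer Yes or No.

Left side:
  J = N·m (work = force × distance),
      = kg·m²·s⁻².
  S = 1/Ω (conductance is reciprocal resistance),
      = kg⁻¹·m⁻²·s³·A².
  W = J/s (power = energy per time),
      = kg·m²·s⁻³.
  So W⁻¹ = kg⁻¹·m⁻²·s³.
  Combining: J·K·cd²·S·W⁻¹ = (kg·m²·s⁻²) · K · cd² · (kg⁻¹·m⁻²·s³·A²) · (kg⁻¹·m⁻²·s³) = kg⁻¹·m⁻²·s⁴·A²·K·cd².
Right side:
  Wb = V·s (flux: a volt is a weber per second),
      = kg·m²·s⁻²·A⁻¹.
  So Wb⁻¹ = kg⁻¹·m⁻²·s²·A.
  J = N·m (work = force × distance),
      = kg·m²·s⁻².
  T = Wb/m² (flux density = flux per area),
      = kg·s⁻²·A⁻¹.
  Hz = 1/s = s⁻¹ (frequency is cycles per second).
  So Hz⁻¹ = s.
  W = J/s (power = energy per time),
      = kg·m²·s⁻³.
  So W⁻¹ = kg⁻¹·m⁻²·s³.
  S = 1/Ω (conductance is reciprocal resistance),
      = kg⁻¹·m⁻²·s³·A².
  Combining: Wb⁻¹·K·J·T·m²·Hz⁻¹·W⁻¹·S·cd² = (kg⁻¹·m⁻²·s²·A) · K · (kg·m²·s⁻²) · (kg·s⁻²·A⁻¹) · m² · s · (kg⁻¹·m⁻²·s³) · (kg⁻¹·m⁻²·s³·A²) · cd² = kg⁻¹·m⁻²·s⁵·A²·K·cd².
Left is kg⁻¹·m⁻²·s⁴·A²·K·cd²; right is kg⁻¹·m⁻²·s⁵·A²·K·cd² — different.

No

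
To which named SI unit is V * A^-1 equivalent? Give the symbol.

V = kg·m²·s⁻³·A⁻¹.
Combining: V·A⁻¹ = (kg·m²·s⁻³·A⁻¹) · A⁻¹ = kg·m²·s⁻³·A⁻².
kg·m²·s⁻³·A⁻² is the base-SI form of the ohm.

Ω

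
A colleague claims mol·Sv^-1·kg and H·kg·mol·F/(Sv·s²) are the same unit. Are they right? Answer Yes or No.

Left side:
  Sv = J/kg (equivalent dose = energy per mass),
      = m²·s⁻².
  So Sv⁻¹ = m⁻²·s².
  Combining: mol·Sv⁻¹·kg = mol · (m⁻²·s²) · kg = kg·m⁻²·s²·mol.
Right side:
  H = Wb/A (inductance = flux per current),
      = kg·m²·s⁻²·A⁻².
  Sv = J/kg (equivalent dose = energy per mass),
      = m²·s⁻².
  So Sv⁻¹ = m⁻²·s².
  F = C/V (capacitance = charge per voltage),
      = A·s/(kg·m²·s⁻³·A⁻¹) (substituting C and V),
      = kg⁻¹·m⁻²·s⁴·A².
  Combining: H·Sv⁻¹·kg·s⁻²·mol·F = (kg·m²·s⁻²·A⁻²) · (m⁻²·s²) · kg · s⁻² · mol · (kg⁻¹·m⁻²·s⁴·A²) = kg·m⁻²·s²·mol.
Both reduce to kg·m⁻²·s²·mol.

Yes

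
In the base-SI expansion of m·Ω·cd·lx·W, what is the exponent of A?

-2

Ω = kg·m²·s⁻³·A⁻².
lx = m⁻²·cd.
W = kg·m²·s⁻³.
Combining: m·Ω·cd·lx·W = m · (kg·m²·s⁻³·A⁻²) · cd · (m⁻²·cd) · (kg·m²·s⁻³) = kg²·m³·s⁻⁶·A⁻²·cd².
The exponent of A is -2.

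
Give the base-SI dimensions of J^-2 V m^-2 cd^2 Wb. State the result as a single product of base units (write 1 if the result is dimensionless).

J = N·m (work = force × distance),
    = kg·m²·s⁻².
So J⁻² = kg⁻²·m⁻⁴·s⁴.
V = W/A (potential = power per current),
    = kg·m²·s⁻³·A⁻¹.
Wb = V·s (flux: a volt is a weber per second),
    = kg·m²·s⁻²·A⁻¹.
Combining: J⁻²·V·m⁻²·cd²·Wb = (kg⁻²·m⁻⁴·s⁴) · (kg·m²·s⁻³·A⁻¹) · m⁻² · cd² · (kg·m²·s⁻²·A⁻¹) = m⁻²·s⁻¹·A⁻²·cd².

m⁻²·s⁻¹·A⁻²·cd²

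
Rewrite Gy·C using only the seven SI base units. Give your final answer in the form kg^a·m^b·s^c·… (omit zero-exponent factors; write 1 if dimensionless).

m²·s⁻¹·A

Gy = m²·s⁻².
C = s·A.
Combining: Gy·C = (m²·s⁻²) · (s·A) = m²·s⁻¹·A.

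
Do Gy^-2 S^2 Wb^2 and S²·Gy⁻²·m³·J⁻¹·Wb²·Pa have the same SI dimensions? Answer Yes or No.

Left side:
  Gy = J/kg (absorbed dose = energy per mass),
      = m²·s⁻².
  So Gy⁻² = m⁻⁴·s⁴.
  S = 1/Ω (conductance is reciprocal resistance),
      = kg⁻¹·m⁻²·s³·A².
  So S² = kg⁻²·m⁻⁴·s⁶·A⁴.
  Wb = V·s (flux: a volt is a weber per second),
      = kg·m²·s⁻²·A⁻¹.
  So Wb² = kg²·m⁴·s⁻⁴·A⁻².
  Combining: Gy⁻²·S²·Wb² = (m⁻⁴·s⁴) · (kg⁻²·m⁻⁴·s⁶·A⁴) · (kg²·m⁴·s⁻⁴·A⁻²) = m⁻⁴·s⁶·A².
Right side:
  S = kg⁻¹·m⁻²·s³·A².
  So S² = kg⁻²·m⁻⁴·s⁶·A⁴.
  Gy = m²·s⁻².
  So Gy⁻² = m⁻⁴·s⁴.
  J = kg·m²·s⁻².
  So J⁻¹ = kg⁻¹·m⁻²·s².
  Wb = kg·m²·s⁻²·A⁻¹.
  So Wb² = kg²·m⁴·s⁻⁴·A⁻².
  Pa = kg·m⁻¹·s⁻².
  Combining: S²·Gy⁻²·m³·J⁻¹·Wb²·Pa = (kg⁻²·m⁻⁴·s⁶·A⁴) · (m⁻⁴·s⁴) · m³ · (kg⁻¹·m⁻²·s²) · (kg²·m⁴·s⁻⁴·A⁻²) · (kg·m⁻¹·s⁻²) = m⁻⁴·s⁶·A².
Both reduce to m⁻⁴·s⁶·A².

Yes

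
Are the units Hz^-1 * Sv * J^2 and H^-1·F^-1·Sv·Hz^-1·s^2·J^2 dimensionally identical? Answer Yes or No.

Yes

Left side:
  Hz = 1/s = s⁻¹ (frequency is cycles per second).
  So Hz⁻¹ = s.
  Sv = J/kg (equivalent dose = energy per mass),
      = m²·s⁻².
  J = N·m (work = force × distance),
      = kg·m²·s⁻².
  So J² = kg²·m⁴·s⁻⁴.
  Combining: Hz⁻¹·Sv·J² = s · (m²·s⁻²) · (kg²·m⁴·s⁻⁴) = kg²·m⁶·s⁻⁵.
Right side:
  H = kg·m²·s⁻²·A⁻².
  So H⁻¹ = kg⁻¹·m⁻²·s²·A².
  F = kg⁻¹·m⁻²·s⁴·A².
  So F⁻¹ = kg·m²·s⁻⁴·A⁻².
  Sv = m²·s⁻².
  Hz = s⁻¹.
  So Hz⁻¹ = s.
  J = kg·m²·s⁻².
  So J² = kg²·m⁴·s⁻⁴.
  Combining: H⁻¹·F⁻¹·Sv·Hz⁻¹·s²·J² = (kg⁻¹·m⁻²·s²·A²) · (kg·m²·s⁻⁴·A⁻²) · (m²·s⁻²) · s · s² · (kg²·m⁴·s⁻⁴) = kg²·m⁶·s⁻⁵.
Both reduce to kg²·m⁶·s⁻⁵.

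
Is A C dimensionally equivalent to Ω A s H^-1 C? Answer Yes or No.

Yes

Left side:
  C = s·A.
  Combining: A·C = A · (s·A) = s·A².
Right side:
  Ω = V/A (resistance = voltage per current),
      = kg·m²·s⁻³·A⁻².
  H = Wb/A (inductance = flux per current),
      = kg·m²·s⁻²·A⁻².
  So H⁻¹ = kg⁻¹·m⁻²·s²·A².
  C = A·s = s·A (charge = current × time).
  Combining: Ω·A·s·H⁻¹·C = (kg·m²·s⁻³·A⁻²) · A · s · (kg⁻¹·m⁻²·s²·A²) · (s·A) = s·A².
Both reduce to s·A².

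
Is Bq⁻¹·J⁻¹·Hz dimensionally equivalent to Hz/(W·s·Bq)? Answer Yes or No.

Left side:
  Bq = s⁻¹.
  So Bq⁻¹ = s.
  J = kg·m²·s⁻².
  So J⁻¹ = kg⁻¹·m⁻²·s².
  Hz = s⁻¹.
  Combining: Bq⁻¹·J⁻¹·Hz = s · (kg⁻¹·m⁻²·s²) · s⁻¹ = kg⁻¹·m⁻²·s².
Right side:
  W = J/s (power = energy per time),
      = kg·m²·s⁻³.
  So W⁻¹ = kg⁻¹·m⁻²·s³.
  Hz = 1/s = s⁻¹ (frequency is cycles per second).
  Bq = 1/s = s⁻¹ (activity is decays per second).
  So Bq⁻¹ = s.
  Combining: W⁻¹·s⁻¹·Hz·Bq⁻¹ = (kg⁻¹·m⁻²·s³) · s⁻¹ · s⁻¹ · s = kg⁻¹·m⁻²·s².
Both reduce to kg⁻¹·m⁻²·s².

Yes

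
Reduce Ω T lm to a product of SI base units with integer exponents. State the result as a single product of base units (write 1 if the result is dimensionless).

kg²·m²·s⁻⁵·A⁻³·cd

Ω = kg·m²·s⁻³·A⁻².
T = kg·s⁻²·A⁻¹.
lm = cd.
Combining: Ω·T·lm = (kg·m²·s⁻³·A⁻²) · (kg·s⁻²·A⁻¹) · cd = kg²·m²·s⁻⁵·A⁻³·cd.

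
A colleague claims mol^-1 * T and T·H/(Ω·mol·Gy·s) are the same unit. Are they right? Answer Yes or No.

No

Left side:
  T = Wb/m² (flux density = flux per area),
      = kg·s⁻²·A⁻¹.
  Combining: mol⁻¹·T = mol⁻¹ · (kg·s⁻²·A⁻¹) = kg·s⁻²·A⁻¹·mol⁻¹.
Right side:
  T = Wb/m² (flux density = flux per area),
      = kg·s⁻²·A⁻¹.
  H = Wb/A (inductance = flux per current),
      = kg·m²·s⁻²·A⁻².
  Ω = V/A (resistance = voltage per current),
      = kg·m²·s⁻³·A⁻².
  So Ω⁻¹ = kg⁻¹·m⁻²·s³·A².
  Gy = J/kg (absorbed dose = energy per mass),
      = m²·s⁻².
  So Gy⁻¹ = m⁻²·s².
  Combining: T·H·Ω⁻¹·mol⁻¹·Gy⁻¹·s⁻¹ = (kg·s⁻²·A⁻¹) · (kg·m²·s⁻²·A⁻²) · (kg⁻¹·m⁻²·s³·A²) · mol⁻¹ · (m⁻²·s²) · s⁻¹ = kg·m⁻²·A⁻¹·mol⁻¹.
Left is kg·s⁻²·A⁻¹·mol⁻¹; right is kg·m⁻²·A⁻¹·mol⁻¹ — different.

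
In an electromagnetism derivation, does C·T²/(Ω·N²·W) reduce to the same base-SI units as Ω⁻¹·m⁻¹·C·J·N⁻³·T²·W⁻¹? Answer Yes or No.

Left side:
  Ω = kg·m²·s⁻³·A⁻².
  So Ω⁻¹ = kg⁻¹·m⁻²·s³·A².
  N = kg·m·s⁻².
  So N⁻² = kg⁻²·m⁻²·s⁴.
  W = kg·m²·s⁻³.
  So W⁻¹ = kg⁻¹·m⁻²·s³.
  C = s·A.
  T = kg·s⁻²·A⁻¹.
  So T² = kg²·s⁻⁴·A⁻².
  Combining: Ω⁻¹·N⁻²·W⁻¹·C·T² = (kg⁻¹·m⁻²·s³·A²) · (kg⁻²·m⁻²·s⁴) · (kg⁻¹·m⁻²·s³) · (s·A) · (kg²·s⁻⁴·A⁻²) = kg⁻²·m⁻⁶·s⁷·A.
Right side:
  Ω = kg·m²·s⁻³·A⁻².
  So Ω⁻¹ = kg⁻¹·m⁻²·s³·A².
  C = s·A.
  J = kg·m²·s⁻².
  N = kg·m·s⁻².
  So N⁻³ = kg⁻³·m⁻³·s⁶.
  T = kg·s⁻²·A⁻¹.
  So T² = kg²·s⁻⁴·A⁻².
  W = kg·m²·s⁻³.
  So W⁻¹ = kg⁻¹·m⁻²·s³.
  Combining: Ω⁻¹·m⁻¹·C·J·N⁻³·T²·W⁻¹ = (kg⁻¹·m⁻²·s³·A²) · m⁻¹ · (s·A) · (kg·m²·s⁻²) · (kg⁻³·m⁻³·s⁶) · (kg²·s⁻⁴·A⁻²) · (kg⁻¹·m⁻²·s³) = kg⁻²·m⁻⁶·s⁷·A.
Both reduce to kg⁻²·m⁻⁶·s⁷·A.

Yes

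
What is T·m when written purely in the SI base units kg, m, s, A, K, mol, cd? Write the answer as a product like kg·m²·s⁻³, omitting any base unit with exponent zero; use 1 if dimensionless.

T = Wb/m² (flux density = flux per area),
    = kg·s⁻²·A⁻¹.
Combining: T·m = (kg·s⁻²·A⁻¹) · m = kg·m·s⁻²·A⁻¹.

kg·m·s⁻²·A⁻¹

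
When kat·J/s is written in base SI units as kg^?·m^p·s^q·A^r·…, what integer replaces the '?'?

1

kat = s⁻¹·mol.
J = kg·m²·s⁻².
Combining: kat·J·s⁻¹ = (s⁻¹·mol) · (kg·m²·s⁻²) · s⁻¹ = kg·m²·s⁻⁴·mol.
The exponent of kg is 1.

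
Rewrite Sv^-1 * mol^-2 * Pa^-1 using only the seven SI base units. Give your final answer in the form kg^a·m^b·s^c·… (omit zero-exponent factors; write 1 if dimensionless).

kg⁻¹·m⁻¹·s⁴·mol⁻²

Sv = J/kg (equivalent dose = energy per mass),
    = m²·s⁻².
So Sv⁻¹ = m⁻²·s².
Pa = N/m² (pressure = force per area),
    = kg·m⁻¹·s⁻².
So Pa⁻¹ = kg⁻¹·m·s².
Combining: Sv⁻¹·mol⁻²·Pa⁻¹ = (m⁻²·s²) · mol⁻² · (kg⁻¹·m·s²) = kg⁻¹·m⁻¹·s⁴·mol⁻².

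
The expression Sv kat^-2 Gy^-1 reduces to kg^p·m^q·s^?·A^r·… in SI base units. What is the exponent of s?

2

Sv = J/kg (equivalent dose = energy per mass),
    = m²·s⁻².
kat = mol/s = s⁻¹·mol (catalytic activity).
So kat⁻² = s²·mol⁻².
Gy = J/kg (absorbed dose = energy per mass),
    = m²·s⁻².
So Gy⁻¹ = m⁻²·s².
Combining: Sv·kat⁻²·Gy⁻¹ = (m²·s⁻²) · (s²·mol⁻²) · (m⁻²·s²) = s²·mol⁻².
The exponent of s is 2.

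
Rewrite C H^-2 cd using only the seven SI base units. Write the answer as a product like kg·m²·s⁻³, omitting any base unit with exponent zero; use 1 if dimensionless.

C = A·s = s·A (charge = current × time).
H = Wb/A (inductance = flux per current),
    = kg·m²·s⁻²·A⁻².
So H⁻² = kg⁻²·m⁻⁴·s⁴·A⁴.
Combining: C·H⁻²·cd = (s·A) · (kg⁻²·m⁻⁴·s⁴·A⁴) · cd = kg⁻²·m⁻⁴·s⁵·A⁵·cd.

kg⁻²·m⁻⁴·s⁵·A⁵·cd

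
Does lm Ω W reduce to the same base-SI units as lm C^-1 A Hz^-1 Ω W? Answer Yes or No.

Yes

Left side:
  lm = cd·sr = cd (luminous flux; sr is dimensionless).
  Ω = V/A (resistance = voltage per current),
      = kg·m²·s⁻³·A⁻².
  W = J/s (power = energy per time),
      = kg·m²·s⁻³.
  Combining: lm·Ω·W = cd · (kg·m²·s⁻³·A⁻²) · (kg·m²·s⁻³) = kg²·m⁴·s⁻⁶·A⁻²·cd.
Right side:
  lm = cd·sr = cd (luminous flux; sr is dimensionless).
  C = A·s = s·A (charge = current × time).
  So C⁻¹ = s⁻¹·A⁻¹.
  Hz = 1/s = s⁻¹ (frequency is cycles per second).
  So Hz⁻¹ = s.
  Ω = V/A (resistance = voltage per current),
      = kg·m²·s⁻³·A⁻².
  W = J/s (power = energy per time),
      = kg·m²·s⁻³.
  Combining: lm·C⁻¹·A·Hz⁻¹·Ω·W = cd · (s⁻¹·A⁻¹) · A · s · (kg·m²·s⁻³·A⁻²) · (kg·m²·s⁻³) = kg²·m⁴·s⁻⁶·A⁻²·cd.
Both reduce to kg²·m⁴·s⁻⁶·A⁻²·cd.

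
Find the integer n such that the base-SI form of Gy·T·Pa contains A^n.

-1

Gy = J/kg (absorbed dose = energy per mass),
    = m²·s⁻².
T = Wb/m² (flux density = flux per area),
    = kg·s⁻²·A⁻¹.
Pa = N/m² (pressure = force per area),
    = kg·m⁻¹·s⁻².
Combining: Gy·T·Pa = (m²·s⁻²) · (kg·s⁻²·A⁻¹) · (kg·m⁻¹·s⁻²) = kg²·m·s⁻⁶·A⁻¹.
The exponent of A is -1.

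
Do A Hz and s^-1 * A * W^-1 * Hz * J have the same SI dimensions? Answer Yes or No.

Left side:
  Hz = 1/s = s⁻¹ (frequency is cycles per second).
  Combining: A·Hz = A · s⁻¹ = s⁻¹·A.
Right side:
  W = J/s (power = energy per time),
      = kg·m²·s⁻³.
  So W⁻¹ = kg⁻¹·m⁻²·s³.
  Hz = 1/s = s⁻¹ (frequency is cycles per second).
  J = N·m (work = force × distance),
      = kg·m²·s⁻².
  Combining: s⁻¹·A·W⁻¹·Hz·J = s⁻¹ · A · (kg⁻¹·m⁻²·s³) · s⁻¹ · (kg·m²·s⁻²) = s⁻¹·A.
Both reduce to s⁻¹·A.

Yes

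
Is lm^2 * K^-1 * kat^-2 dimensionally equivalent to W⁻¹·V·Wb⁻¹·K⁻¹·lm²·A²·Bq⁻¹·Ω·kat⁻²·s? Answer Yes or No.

Left side:
  lm = cd·sr = cd (luminous flux; sr is dimensionless).
  So lm² = cd².
  kat = mol/s = s⁻¹·mol (catalytic activity).
  So kat⁻² = s²·mol⁻².
  Combining: lm²·K⁻¹·kat⁻² = cd² · K⁻¹ · (s²·mol⁻²) = s²·K⁻¹·mol⁻²·cd².
Right side:
  W = kg·m²·s⁻³.
  So W⁻¹ = kg⁻¹·m⁻²·s³.
  V = kg·m²·s⁻³·A⁻¹.
  Wb = kg·m²·s⁻²·A⁻¹.
  So Wb⁻¹ = kg⁻¹·m⁻²·s²·A.
  lm = cd.
  So lm² = cd².
  Bq = s⁻¹.
  So Bq⁻¹ = s.
  Ω = kg·m²·s⁻³·A⁻².
  kat = s⁻¹·mol.
  So kat⁻² = s²·mol⁻².
  Combining: W⁻¹·V·Wb⁻¹·K⁻¹·lm²·A²·Bq⁻¹·Ω·kat⁻²·s = (kg⁻¹·m⁻²·s³) · (kg·m²·s⁻³·A⁻¹) · (kg⁻¹·m⁻²·s²·A) · K⁻¹ · cd² · A² · s · (kg·m²·s⁻³·A⁻²) · (s²·mol⁻²) · s = s³·K⁻¹·mol⁻²·cd².
Left is s²·K⁻¹·mol⁻²·cd²; right is s³·K⁻¹·mol⁻²·cd² — different.

No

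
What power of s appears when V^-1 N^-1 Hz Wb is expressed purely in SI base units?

2

V = W/A (potential = power per current),
    = kg·m²·s⁻³·A⁻¹.
So V⁻¹ = kg⁻¹·m⁻²·s³·A.
N = kg·m/s² = kg·m·s⁻² (force = mass × acceleration).
So N⁻¹ = kg⁻¹·m⁻¹·s².
Hz = 1/s = s⁻¹ (frequency is cycles per second).
Wb = V·s (flux: a volt is a weber per second),
    = kg·m²·s⁻²·A⁻¹.
Combining: V⁻¹·N⁻¹·Hz·Wb = (kg⁻¹·m⁻²·s³·A) · (kg⁻¹·m⁻¹·s²) · s⁻¹ · (kg·m²·s⁻²·A⁻¹) = kg⁻¹·m⁻¹·s².
The exponent of s is 2.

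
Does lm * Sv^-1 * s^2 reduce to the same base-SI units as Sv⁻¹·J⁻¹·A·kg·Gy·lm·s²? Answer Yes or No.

Left side:
  lm = cd.
  Sv = m²·s⁻².
  So Sv⁻¹ = m⁻²·s².
  Combining: lm·Sv⁻¹·s² = cd · (m⁻²·s²) · s² = m⁻²·s⁴·cd.
Right side:
  Sv = J/kg (equivalent dose = energy per mass),
      = m²·s⁻².
  So Sv⁻¹ = m⁻²·s².
  J = N·m (work = force × distance),
      = kg·m²·s⁻².
  So J⁻¹ = kg⁻¹·m⁻²·s².
  Gy = J/kg (absorbed dose = energy per mass),
      = m²·s⁻².
  lm = cd·sr = cd (luminous flux; sr is dimensionless).
  Combining: Sv⁻¹·J⁻¹·A·kg·Gy·lm·s² = (m⁻²·s²) · (kg⁻¹·m⁻²·s²) · A · kg · (m²·s⁻²) · cd · s² = m⁻²·s⁴·A·cd.
Left is m⁻²·s⁴·cd; right is m⁻²·s⁴·A·cd — different.

No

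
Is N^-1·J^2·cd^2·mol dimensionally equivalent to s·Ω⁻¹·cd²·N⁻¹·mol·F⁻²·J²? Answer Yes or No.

No

Left side:
  N = kg·m·s⁻².
  So N⁻¹ = kg⁻¹·m⁻¹·s².
  J = kg·m²·s⁻².
  So J² = kg²·m⁴·s⁻⁴.
  Combining: N⁻¹·J²·cd²·mol = (kg⁻¹·m⁻¹·s²) · (kg²·m⁴·s⁻⁴) · cd² · mol = kg·m³·s⁻²·mol·cd².
Right side:
  Ω = V/A (resistance = voltage per current),
      = kg·m²·s⁻³·A⁻².
  So Ω⁻¹ = kg⁻¹·m⁻²·s³·A².
  N = kg·m/s² = kg·m·s⁻² (force = mass × acceleration).
  So N⁻¹ = kg⁻¹·m⁻¹·s².
  F = C/V (capacitance = charge per voltage),
      = A·s/(kg·m²·s⁻³·A⁻¹) (substituting C and V),
      = kg⁻¹·m⁻²·s⁴·A².
  So F⁻² = kg²·m⁴·s⁻⁸·A⁻⁴.
  J = N·m (work = force × distance),
      = kg·m²·s⁻².
  So J² = kg²·m⁴·s⁻⁴.
  Combining: s·Ω⁻¹·cd²·N⁻¹·mol·F⁻²·J² = s · (kg⁻¹·m⁻²·s³·A²) · cd² · (kg⁻¹·m⁻¹·s²) · mol · (kg²·m⁴·s⁻⁸·A⁻⁴) · (kg²·m⁴·s⁻⁴) = kg²·m⁵·s⁻⁶·A⁻²·mol·cd².
Left is kg·m³·s⁻²·mol·cd²; right is kg²·m⁵·s⁻⁶·A⁻²·mol·cd² — different.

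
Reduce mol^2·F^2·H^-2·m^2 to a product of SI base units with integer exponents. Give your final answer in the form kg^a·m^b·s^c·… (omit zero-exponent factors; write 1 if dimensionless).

kg⁻⁴·m⁻⁶·s¹²·A⁸·mol²

F = kg⁻¹·m⁻²·s⁴·A².
So F² = kg⁻²·m⁻⁴·s⁸·A⁴.
H = kg·m²·s⁻²·A⁻².
So H⁻² = kg⁻²·m⁻⁴·s⁴·A⁴.
Combining: mol²·F²·H⁻²·m² = mol² · (kg⁻²·m⁻⁴·s⁸·A⁴) · (kg⁻²·m⁻⁴·s⁴·A⁴) · m² = kg⁻⁴·m⁻⁶·s¹²·A⁸·mol².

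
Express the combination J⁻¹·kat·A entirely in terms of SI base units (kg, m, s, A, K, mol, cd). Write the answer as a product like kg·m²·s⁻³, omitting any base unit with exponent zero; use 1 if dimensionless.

J = N·m (work = force × distance),
    = kg·m²·s⁻².
So J⁻¹ = kg⁻¹·m⁻²·s².
kat = mol/s = s⁻¹·mol (catalytic activity).
Combining: J⁻¹·kat·A = (kg⁻¹·m⁻²·s²) · (s⁻¹·mol) · A = kg⁻¹·m⁻²·s·A·mol.

kg⁻¹·m⁻²·s·A·mol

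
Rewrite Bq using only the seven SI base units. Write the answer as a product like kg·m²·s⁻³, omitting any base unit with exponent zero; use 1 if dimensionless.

s⁻¹

Bq = s⁻¹.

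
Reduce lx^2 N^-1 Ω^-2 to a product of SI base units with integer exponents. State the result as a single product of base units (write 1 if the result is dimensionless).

lx = lm/m² (illuminance = luminous flux per area),
    = m⁻²·cd.
So lx² = m⁻⁴·cd².
N = kg·m/s² = kg·m·s⁻² (force = mass × acceleration).
So N⁻¹ = kg⁻¹·m⁻¹·s².
Ω = V/A (resistance = voltage per current),
    = kg·m²·s⁻³·A⁻².
So Ω⁻² = kg⁻²·m⁻⁴·s⁶·A⁴.
Combining: lx²·N⁻¹·Ω⁻² = (m⁻⁴·cd²) · (kg⁻¹·m⁻¹·s²) · (kg⁻²·m⁻⁴·s⁶·A⁴) = kg⁻³·m⁻⁹·s⁸·A⁴·cd².

kg⁻³·m⁻⁹·s⁸·A⁴·cd²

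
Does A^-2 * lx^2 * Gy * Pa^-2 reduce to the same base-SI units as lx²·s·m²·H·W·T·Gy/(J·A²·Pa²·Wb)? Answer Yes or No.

Left side:
  lx = lm/m² (illuminance = luminous flux per area),
      = m⁻²·cd.
  So lx² = m⁻⁴·cd².
  Gy = J/kg (absorbed dose = energy per mass),
      = m²·s⁻².
  Pa = N/m² (pressure = force per area),
      = kg·m⁻¹·s⁻².
  So Pa⁻² = kg⁻²·m²·s⁴.
  Combining: A⁻²·lx²·Gy·Pa⁻² = A⁻² · (m⁻⁴·cd²) · (m²·s⁻²) · (kg⁻²·m²·s⁴) = kg⁻²·s²·A⁻²·cd².
Right side:
  J = N·m (work = force × distance),
      = kg·m²·s⁻².
  So J⁻¹ = kg⁻¹·m⁻²·s².
  lx = lm/m² (illuminance = luminous flux per area),
      = m⁻²·cd.
  So lx² = m⁻⁴·cd².
  H = Wb/A (inductance = flux per current),
      = kg·m²·s⁻²·A⁻².
  Pa = N/m² (pressure = force per area),
      = kg·m⁻¹·s⁻².
  So Pa⁻² = kg⁻²·m²·s⁴.
  W = J/s (power = energy per time),
      = kg·m²·s⁻³.
  T = Wb/m² (flux density = flux per area),
      = kg·s⁻²·A⁻¹.
  Wb = V·s (flux: a volt is a weber per second),
      = kg·m²·s⁻²·A⁻¹.
  So Wb⁻¹ = kg⁻¹·m⁻²·s²·A.
  Gy = J/kg (absorbed dose = energy per mass),
      = m²·s⁻².
  Combining: J⁻¹·lx²·A⁻²·s·m²·H·Pa⁻²·W·T·Wb⁻¹·Gy = (kg⁻¹·m⁻²·s²) · (m⁻⁴·cd²) · A⁻² · s · m² · (kg·m²·s⁻²·A⁻²) · (kg⁻²·m²·s⁴) · (kg·m²·s⁻³) · (kg·s⁻²·A⁻¹) · (kg⁻¹·m⁻²·s²·A) · (m²·s⁻²) = kg⁻¹·m²·A⁻⁴·cd².
Left is kg⁻²·s²·A⁻²·cd²; right is kg⁻¹·m²·A⁻⁴·cd² — different.

No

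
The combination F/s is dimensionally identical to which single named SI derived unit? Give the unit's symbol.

F = kg⁻¹·m⁻²·s⁴·A².
Combining: s⁻¹·F = s⁻¹ · (kg⁻¹·m⁻²·s⁴·A²) = kg⁻¹·m⁻²·s³·A².
kg⁻¹·m⁻²·s³·A² is the base-SI form of the siemens.

S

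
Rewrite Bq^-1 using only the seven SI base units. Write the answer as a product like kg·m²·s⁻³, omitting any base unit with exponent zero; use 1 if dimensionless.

s

Bq = 1/s = s⁻¹ (activity is decays per second).
So Bq⁻¹ = s.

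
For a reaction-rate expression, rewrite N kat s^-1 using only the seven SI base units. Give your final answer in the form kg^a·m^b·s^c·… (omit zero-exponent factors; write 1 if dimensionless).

N = kg·m/s² = kg·m·s⁻² (force = mass × acceleration).
kat = mol/s = s⁻¹·mol (catalytic activity).
Combining: N·kat·s⁻¹ = (kg·m·s⁻²) · (s⁻¹·mol) · s⁻¹ = kg·m·s⁻⁴·mol.

kg·m·s⁻⁴·mol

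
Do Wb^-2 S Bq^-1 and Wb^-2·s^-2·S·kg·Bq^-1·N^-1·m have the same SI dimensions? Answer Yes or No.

Yes

Left side:
  Wb = V·s (flux: a volt is a weber per second),
      = kg·m²·s⁻²·A⁻¹.
  So Wb⁻² = kg⁻²·m⁻⁴·s⁴·A².
  S = 1/Ω (conductance is reciprocal resistance),
      = kg⁻¹·m⁻²·s³·A².
  Bq = 1/s = s⁻¹ (activity is decays per second).
  So Bq⁻¹ = s.
  Combining: Wb⁻²·S·Bq⁻¹ = (kg⁻²·m⁻⁴·s⁴·A²) · (kg⁻¹·m⁻²·s³·A²) · s = kg⁻³·m⁻⁶·s⁸·A⁴.
Right side:
  Wb = V·s (flux: a volt is a weber per second),
      = kg·m²·s⁻²·A⁻¹.
  So Wb⁻² = kg⁻²·m⁻⁴·s⁴·A².
  S = 1/Ω (conductance is reciprocal resistance),
      = kg⁻¹·m⁻²·s³·A².
  Bq = 1/s = s⁻¹ (activity is decays per second).
  So Bq⁻¹ = s.
  N = kg·m/s² = kg·m·s⁻² (force = mass × acceleration).
  So N⁻¹ = kg⁻¹·m⁻¹·s².
  Combining: Wb⁻²·s⁻²·S·kg·Bq⁻¹·N⁻¹·m = (kg⁻²·m⁻⁴·s⁴·A²) · s⁻² · (kg⁻¹·m⁻²·s³·A²) · kg · s · (kg⁻¹·m⁻¹·s²) · m = kg⁻³·m⁻⁶·s⁸·A⁴.
Both reduce to kg⁻³·m⁻⁶·s⁸·A⁴.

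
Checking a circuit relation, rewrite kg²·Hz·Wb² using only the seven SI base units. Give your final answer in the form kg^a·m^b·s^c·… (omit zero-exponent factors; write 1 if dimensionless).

Hz = 1/s = s⁻¹ (frequency is cycles per second).
Wb = V·s (flux: a volt is a weber per second),
    = kg·m²·s⁻²·A⁻¹.
So Wb² = kg²·m⁴·s⁻⁴·A⁻².
Combining: kg²·Hz·Wb² = kg² · s⁻¹ · (kg²·m⁴·s⁻⁴·A⁻²) = kg⁴·m⁴·s⁻⁵·A⁻².

kg⁴·m⁴·s⁻⁵·A⁻²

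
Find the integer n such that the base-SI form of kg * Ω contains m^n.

2

Ω = V/A (resistance = voltage per current),
    = kg·m²·s⁻³·A⁻².
Combining: kg·Ω = kg · (kg·m²·s⁻³·A⁻²) = kg²·m²·s⁻³·A⁻².
The exponent of m is 2.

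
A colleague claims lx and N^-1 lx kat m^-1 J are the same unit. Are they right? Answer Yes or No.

No

Left side:
  lx = lm/m² (illuminance = luminous flux per area),
      = m⁻²·cd.
Right side:
  N = kg·m/s² = kg·m·s⁻² (force = mass × acceleration).
  So N⁻¹ = kg⁻¹·m⁻¹·s².
  lx = lm/m² (illuminance = luminous flux per area),
      = m⁻²·cd.
  kat = mol/s = s⁻¹·mol (catalytic activity).
  J = N·m (work = force × distance),
      = kg·m²·s⁻².
  Combining: N⁻¹·lx·kat·m⁻¹·J = (kg⁻¹·m⁻¹·s²) · (m⁻²·cd) · (s⁻¹·mol) · m⁻¹ · (kg·m²·s⁻²) = m⁻²·s⁻¹·mol·cd.
Left is m⁻²·cd; right is m⁻²·s⁻¹·mol·cd — different.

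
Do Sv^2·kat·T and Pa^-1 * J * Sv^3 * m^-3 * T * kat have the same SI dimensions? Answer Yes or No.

Left side:
  Sv = m²·s⁻².
  So Sv² = m⁴·s⁻⁴.
  kat = s⁻¹·mol.
  T = kg·s⁻²·A⁻¹.
  Combining: Sv²·kat·T = (m⁴·s⁻⁴) · (s⁻¹·mol) · (kg·s⁻²·A⁻¹) = kg·m⁴·s⁻⁷·A⁻¹·mol.
Right side:
  Pa = N/m² (pressure = force per area),
      = kg·m⁻¹·s⁻².
  So Pa⁻¹ = kg⁻¹·m·s².
  J = N·m (work = force × distance),
      = kg·m²·s⁻².
  Sv = J/kg (equivalent dose = energy per mass),
      = m²·s⁻².
  So Sv³ = m⁶·s⁻⁶.
  T = Wb/m² (flux density = flux per area),
      = kg·s⁻²·A⁻¹.
  kat = mol/s = s⁻¹·mol (catalytic activity).
  Combining: Pa⁻¹·J·Sv³·m⁻³·T·kat = (kg⁻¹·m·s²) · (kg·m²·s⁻²) · (m⁶·s⁻⁶) · m⁻³ · (kg·s⁻²·A⁻¹) · (s⁻¹·mol) = kg·m⁶·s⁻⁹·A⁻¹·mol.
Left is kg·m⁴·s⁻⁷·A⁻¹·mol; right is kg·m⁶·s⁻⁹·A⁻¹·mol — different.

No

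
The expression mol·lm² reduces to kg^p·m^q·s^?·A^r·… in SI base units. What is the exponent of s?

0

lm = cd·sr = cd (luminous flux; sr is dimensionless).
So lm² = cd².
Combining: mol·lm² = mol · cd² = mol·cd².
The exponent of s is 0.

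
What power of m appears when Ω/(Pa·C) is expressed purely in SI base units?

3

Ω = V/A (resistance = voltage per current),
    = kg·m²·s⁻³·A⁻².
Pa = N/m² (pressure = force per area),
    = kg·m⁻¹·s⁻².
So Pa⁻¹ = kg⁻¹·m·s².
C = A·s = s·A (charge = current × time).
So C⁻¹ = s⁻¹·A⁻¹.
Combining: Ω·Pa⁻¹·C⁻¹ = (kg·m²·s⁻³·A⁻²) · (kg⁻¹·m·s²) · (s⁻¹·A⁻¹) = m³·s⁻²·A⁻³.
The exponent of m is 3.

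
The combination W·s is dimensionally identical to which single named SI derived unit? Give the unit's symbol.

W = kg·m²·s⁻³.
Combining: W·s = (kg·m²·s⁻³) · s = kg·m²·s⁻².
kg·m²·s⁻² is the base-SI form of the joule.

J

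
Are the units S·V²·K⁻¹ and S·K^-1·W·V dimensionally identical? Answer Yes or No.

No

Left side:
  S = 1/Ω (conductance is reciprocal resistance),
      = kg⁻¹·m⁻²·s³·A².
  V = W/A (potential = power per current),
      = kg·m²·s⁻³·A⁻¹.
  So V² = kg²·m⁴·s⁻⁶·A⁻².
  Combining: S·V²·K⁻¹ = (kg⁻¹·m⁻²·s³·A²) · (kg²·m⁴·s⁻⁶·A⁻²) · K⁻¹ = kg·m²·s⁻³·K⁻¹.
Right side:
  S = 1/Ω (conductance is reciprocal resistance),
      = kg⁻¹·m⁻²·s³·A².
  W = J/s (power = energy per time),
      = kg·m²·s⁻³.
  V = W/A (potential = power per current),
      = kg·m²·s⁻³·A⁻¹.
  Combining: S·K⁻¹·W·V = (kg⁻¹·m⁻²·s³·A²) · K⁻¹ · (kg·m²·s⁻³) · (kg·m²·s⁻³·A⁻¹) = kg·m²·s⁻³·A·K⁻¹.
Left is kg·m²·s⁻³·K⁻¹; right is kg·m²·s⁻³·A·K⁻¹ — different.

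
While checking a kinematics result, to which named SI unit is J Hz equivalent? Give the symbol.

W

J = N·m (work = force × distance),
    = kg·m²·s⁻².
Hz = 1/s = s⁻¹ (frequency is cycles per second).
Combining: J·Hz = (kg·m²·s⁻²) · s⁻¹ = kg·m²·s⁻³.
kg·m²·s⁻³ is the base-SI form of the watt.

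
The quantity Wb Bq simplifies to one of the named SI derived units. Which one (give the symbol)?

Wb = V·s (flux: a volt is a weber per second),
    = kg·m²·s⁻²·A⁻¹.
Bq = 1/s = s⁻¹ (activity is decays per second).
Combining: Wb·Bq = (kg·m²·s⁻²·A⁻¹) · s⁻¹ = kg·m²·s⁻³·A⁻¹.
kg·m²·s⁻³·A⁻¹ is the base-SI form of the volt.

V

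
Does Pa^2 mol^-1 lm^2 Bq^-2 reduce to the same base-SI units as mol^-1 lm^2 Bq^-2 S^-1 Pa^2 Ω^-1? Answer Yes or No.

Left side:
  Pa = N/m² (pressure = force per area),
      = kg·m⁻¹·s⁻².
  So Pa² = kg²·m⁻²·s⁻⁴.
  lm = cd·sr = cd (luminous flux; sr is dimensionless).
  So lm² = cd².
  Bq = 1/s = s⁻¹ (activity is decays per second).
  So Bq⁻² = s².
  Combining: Pa²·mol⁻¹·lm²·Bq⁻² = (kg²·m⁻²·s⁻⁴) · mol⁻¹ · cd² · s² = kg²·m⁻²·s⁻²·mol⁻¹·cd².
Right side:
  lm = cd·sr = cd (luminous flux; sr is dimensionless).
  So lm² = cd².
  Bq = 1/s = s⁻¹ (activity is decays per second).
  So Bq⁻² = s².
  S = 1/Ω (conductance is reciprocal resistance),
      = kg⁻¹·m⁻²·s³·A².
  So S⁻¹ = kg·m²·s⁻³·A⁻².
  Pa = N/m² (pressure = force per area),
      = kg·m⁻¹·s⁻².
  So Pa² = kg²·m⁻²·s⁻⁴.
  Ω = V/A (resistance = voltage per current),
      = kg·m²·s⁻³·A⁻².
  So Ω⁻¹ = kg⁻¹·m⁻²·s³·A².
  Combining: mol⁻¹·lm²·Bq⁻²·S⁻¹·Pa²·Ω⁻¹ = mol⁻¹ · cd² · s² · (kg·m²·s⁻³·A⁻²) · (kg²·m⁻²·s⁻⁴) · (kg⁻¹·m⁻²·s³·A²) = kg²·m⁻²·s⁻²·mol⁻¹·cd².
Both reduce to kg²·m⁻²·s⁻²·mol⁻¹·cd².

Yes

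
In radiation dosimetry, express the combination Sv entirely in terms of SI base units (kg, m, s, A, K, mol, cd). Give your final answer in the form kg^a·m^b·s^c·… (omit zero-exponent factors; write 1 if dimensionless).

m²·s⁻²

Sv = m²·s⁻².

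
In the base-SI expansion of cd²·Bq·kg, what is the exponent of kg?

Bq = 1/s = s⁻¹ (activity is decays per second).
Combining: cd²·Bq·kg = cd² · s⁻¹ · kg = kg·s⁻¹·cd².
The exponent of kg is 1.

1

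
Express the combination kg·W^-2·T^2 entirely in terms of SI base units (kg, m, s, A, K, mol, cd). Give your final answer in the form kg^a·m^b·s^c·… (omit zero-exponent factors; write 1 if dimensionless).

W = J/s (power = energy per time),
    = kg·m²·s⁻³.
So W⁻² = kg⁻²·m⁻⁴·s⁶.
T = Wb/m² (flux density = flux per area),
    = kg·s⁻²·A⁻¹.
So T² = kg²·s⁻⁴·A⁻².
Combining: kg·W⁻²·T² = kg · (kg⁻²·m⁻⁴·s⁶) · (kg²·s⁻⁴·A⁻²) = kg·m⁻⁴·s²·A⁻².

kg·m⁻⁴·s²·A⁻²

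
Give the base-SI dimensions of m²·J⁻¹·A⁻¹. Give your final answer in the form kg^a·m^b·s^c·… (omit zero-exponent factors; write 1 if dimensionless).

J = N·m (work = force × distance),
    = kg·m²·s⁻².
So J⁻¹ = kg⁻¹·m⁻²·s².
Combining: m²·J⁻¹·A⁻¹ = m² · (kg⁻¹·m⁻²·s²) · A⁻¹ = kg⁻¹·s²·A⁻¹.

kg⁻¹·s²·A⁻¹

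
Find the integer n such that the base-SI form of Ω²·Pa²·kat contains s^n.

Ω = V/A (resistance = voltage per current),
    = kg·m²·s⁻³·A⁻².
So Ω² = kg²·m⁴·s⁻⁶·A⁻⁴.
Pa = N/m² (pressure = force per area),
    = kg·m⁻¹·s⁻².
So Pa² = kg²·m⁻²·s⁻⁴.
kat = mol/s = s⁻¹·mol (catalytic activity).
Combining: Ω²·Pa²·kat = (kg²·m⁴·s⁻⁶·A⁻⁴) · (kg²·m⁻²·s⁻⁴) · (s⁻¹·mol) = kg⁴·m²·s⁻¹¹·A⁻⁴·mol.
The exponent of s is -11.

-11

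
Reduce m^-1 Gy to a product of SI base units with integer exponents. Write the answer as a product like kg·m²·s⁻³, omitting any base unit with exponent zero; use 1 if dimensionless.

Gy = m²·s⁻².
Combining: m⁻¹·Gy = m⁻¹ · (m²·s⁻²) = m·s⁻².

m·s⁻²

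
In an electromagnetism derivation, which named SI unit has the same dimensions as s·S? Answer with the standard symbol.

F

S = 1/Ω (conductance is reciprocal resistance),
    = kg⁻¹·m⁻²·s³·A².
Combining: s·S = s · (kg⁻¹·m⁻²·s³·A²) = kg⁻¹·m⁻²·s⁴·A².
kg⁻¹·m⁻²·s⁴·A² is the base-SI form of the farad.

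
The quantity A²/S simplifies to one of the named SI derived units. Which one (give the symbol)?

S = kg⁻¹·m⁻²·s³·A².
So S⁻¹ = kg·m²·s⁻³·A⁻².
Combining: S⁻¹·A² = (kg·m²·s⁻³·A⁻²) · A² = kg·m²·s⁻³.
kg·m²·s⁻³ is the base-SI form of the watt.

W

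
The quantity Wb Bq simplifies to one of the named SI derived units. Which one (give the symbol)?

V

Wb = V·s (flux: a volt is a weber per second),
    = kg·m²·s⁻²·A⁻¹.
Bq = 1/s = s⁻¹ (activity is decays per second).
Combining: Wb·Bq = (kg·m²·s⁻²·A⁻¹) · s⁻¹ = kg·m²·s⁻³·A⁻¹.
kg·m²·s⁻³·A⁻¹ is the base-SI form of the volt.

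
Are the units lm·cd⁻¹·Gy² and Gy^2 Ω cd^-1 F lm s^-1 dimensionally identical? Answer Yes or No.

Yes

Left side:
  lm = cd.
  Gy = m²·s⁻².
  So Gy² = m⁴·s⁻⁴.
  Combining: lm·cd⁻¹·Gy² = cd · cd⁻¹ · (m⁴·s⁻⁴) = m⁴·s⁻⁴.
Right side:
  Gy = J/kg (absorbed dose = energy per mass),
      = m²·s⁻².
  So Gy² = m⁴·s⁻⁴.
  Ω = V/A (resistance = voltage per current),
      = kg·m²·s⁻³·A⁻².
  F = C/V (capacitance = charge per voltage),
      = A·s/(kg·m²·s⁻³·A⁻¹) (substituting C and V),
      = kg⁻¹·m⁻²·s⁴·A².
  lm = cd·sr = cd (luminous flux; sr is dimensionless).
  Combining: Gy²·Ω·cd⁻¹·F·lm·s⁻¹ = (m⁴·s⁻⁴) · (kg·m²·s⁻³·A⁻²) · cd⁻¹ · (kg⁻¹·m⁻²·s⁴·A²) · cd · s⁻¹ = m⁴·s⁻⁴.
Both reduce to m⁴·s⁻⁴.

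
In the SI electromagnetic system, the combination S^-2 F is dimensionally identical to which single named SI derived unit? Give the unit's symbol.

S = 1/Ω (conductance is reciprocal resistance),
    = kg⁻¹·m⁻²·s³·A².
So S⁻² = kg²·m⁴·s⁻⁶·A⁻⁴.
F = C/V (capacitance = charge per voltage),
    = A·s/(kg·m²·s⁻³·A⁻¹) (substituting C and V),
    = kg⁻¹·m⁻²·s⁴·A².
Combining: S⁻²·F = (kg²·m⁴·s⁻⁶·A⁻⁴) · (kg⁻¹·m⁻²·s⁴·A²) = kg·m²·s⁻²·A⁻².
kg·m²·s⁻²·A⁻² is the base-SI form of the henry.

H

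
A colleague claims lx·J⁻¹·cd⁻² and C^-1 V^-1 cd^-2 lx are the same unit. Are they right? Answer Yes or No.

Yes

Left side:
  lx = lm/m² (illuminance = luminous flux per area),
      = m⁻²·cd.
  J = N·m (work = force × distance),
      = kg·m²·s⁻².
  So J⁻¹ = kg⁻¹·m⁻²·s².
  Combining: lx·J⁻¹·cd⁻² = (m⁻²·cd) · (kg⁻¹·m⁻²·s²) · cd⁻² = kg⁻¹·m⁻⁴·s²·cd⁻¹.
Right side:
  C = s·A.
  So C⁻¹ = s⁻¹·A⁻¹.
  V = kg·m²·s⁻³·A⁻¹.
  So V⁻¹ = kg⁻¹·m⁻²·s³·A.
  lx = m⁻²·cd.
  Combining: C⁻¹·V⁻¹·cd⁻²·lx = (s⁻¹·A⁻¹) · (kg⁻¹·m⁻²·s³·A) · cd⁻² · (m⁻²·cd) = kg⁻¹·m⁻⁴·s²·cd⁻¹.
Both reduce to kg⁻¹·m⁻⁴·s²·cd⁻¹.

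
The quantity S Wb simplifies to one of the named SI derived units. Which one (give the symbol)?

C

S = kg⁻¹·m⁻²·s³·A².
Wb = kg·m²·s⁻²·A⁻¹.
Combining: S·Wb = (kg⁻¹·m⁻²·s³·A²) · (kg·m²·s⁻²·A⁻¹) = s·A.
s·A is the base-SI form of the coulomb.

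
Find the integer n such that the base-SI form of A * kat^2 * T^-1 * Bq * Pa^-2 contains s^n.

kat = mol/s = s⁻¹·mol (catalytic activity).
So kat² = s⁻²·mol².
T = Wb/m² (flux density = flux per area),
    = kg·s⁻²·A⁻¹.
So T⁻¹ = kg⁻¹·s²·A.
Bq = 1/s = s⁻¹ (activity is decays per second).
Pa = N/m² (pressure = force per area),
    = kg·m⁻¹·s⁻².
So Pa⁻² = kg⁻²·m²·s⁴.
Combining: A·kat²·T⁻¹·Bq·Pa⁻² = A · (s⁻²·mol²) · (kg⁻¹·s²·A) · s⁻¹ · (kg⁻²·m²·s⁴) = kg⁻³·m²·s³·A²·mol².
The exponent of s is 3.

3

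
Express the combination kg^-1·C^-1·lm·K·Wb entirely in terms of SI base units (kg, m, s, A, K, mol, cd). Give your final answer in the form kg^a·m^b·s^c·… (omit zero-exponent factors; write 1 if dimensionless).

m²·s⁻³·A⁻²·K·cd

C = A·s = s·A (charge = current × time).
So C⁻¹ = s⁻¹·A⁻¹.
lm = cd·sr = cd (luminous flux; sr is dimensionless).
Wb = V·s (flux: a volt is a weber per second),
    = kg·m²·s⁻²·A⁻¹.
Combining: kg⁻¹·C⁻¹·lm·K·Wb = kg⁻¹ · (s⁻¹·A⁻¹) · cd · K · (kg·m²·s⁻²·A⁻¹) = m²·s⁻³·A⁻²·K·cd.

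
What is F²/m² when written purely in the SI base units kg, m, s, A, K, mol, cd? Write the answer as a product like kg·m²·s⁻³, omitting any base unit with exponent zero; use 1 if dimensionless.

kg⁻²·m⁻⁶·s⁸·A⁴

F = C/V (capacitance = charge per voltage),
    = A·s/(kg·m²·s⁻³·A⁻¹) (substituting C and V),
    = kg⁻¹·m⁻²·s⁴·A².
So F² = kg⁻²·m⁻⁴·s⁸·A⁴.
Combining: F²·m⁻² = (kg⁻²·m⁻⁴·s⁸·A⁴) · m⁻² = kg⁻²·m⁻⁶·s⁸·A⁴.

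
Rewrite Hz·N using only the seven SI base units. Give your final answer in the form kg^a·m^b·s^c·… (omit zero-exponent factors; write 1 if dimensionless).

kg·m·s⁻³

Hz = 1/s = s⁻¹ (frequency is cycles per second).
N = kg·m/s² = kg·m·s⁻² (force = mass × acceleration).
Combining: Hz·N = s⁻¹ · (kg·m·s⁻²) = kg·m·s⁻³.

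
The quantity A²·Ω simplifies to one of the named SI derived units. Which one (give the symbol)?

W

Ω = V/A (resistance = voltage per current),
    = kg·m²·s⁻³·A⁻².
Combining: A²·Ω = A² · (kg·m²·s⁻³·A⁻²) = kg·m²·s⁻³.
kg·m²·s⁻³ is the base-SI form of the watt.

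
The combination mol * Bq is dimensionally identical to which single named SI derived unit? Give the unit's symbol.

Bq = 1/s = s⁻¹ (activity is decays per second).
Combining: mol·Bq = mol · s⁻¹ = s⁻¹·mol.
s⁻¹·mol is the base-SI form of the katal.

kat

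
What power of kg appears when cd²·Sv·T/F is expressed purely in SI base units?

F = kg⁻¹·m⁻²·s⁴·A².
So F⁻¹ = kg·m²·s⁻⁴·A⁻².
Sv = m²·s⁻².
T = kg·s⁻²·A⁻¹.
Combining: F⁻¹·cd²·Sv·T = (kg·m²·s⁻⁴·A⁻²) · cd² · (m²·s⁻²) · (kg·s⁻²·A⁻¹) = kg²·m⁴·s⁻⁸·A⁻³·cd².
The exponent of kg is 2.

2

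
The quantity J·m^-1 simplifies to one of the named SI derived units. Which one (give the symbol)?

N

J = kg·m²·s⁻².
Combining: J·m⁻¹ = (kg·m²·s⁻²) · m⁻¹ = kg·m·s⁻².
kg·m·s⁻² is the base-SI form of the newton.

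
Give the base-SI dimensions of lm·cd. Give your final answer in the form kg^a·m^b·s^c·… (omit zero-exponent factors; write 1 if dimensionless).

cd²

lm = cd.
Combining: lm·cd = cd · cd = cd².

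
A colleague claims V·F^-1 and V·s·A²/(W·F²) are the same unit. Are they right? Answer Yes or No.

Yes

Left side:
  V = W/A (potential = power per current),
      = kg·m²·s⁻³·A⁻¹.
  F = C/V (capacitance = charge per voltage),
      = A·s/(kg·m²·s⁻³·A⁻¹) (substituting C and V),
      = kg⁻¹·m⁻²·s⁴·A².
  So F⁻¹ = kg·m²·s⁻⁴·A⁻².
  Combining: V·F⁻¹ = (kg·m²·s⁻³·A⁻¹) · (kg·m²·s⁻⁴·A⁻²) = kg²·m⁴·s⁻⁷·A⁻³.
Right side:
  W = J/s (power = energy per time),
      = kg·m²·s⁻³.
  So W⁻¹ = kg⁻¹·m⁻²·s³.
  V = W/A (potential = power per current),
      = kg·m²·s⁻³·A⁻¹.
  F = C/V (capacitance = charge per voltage),
      = A·s/(kg·m²·s⁻³·A⁻¹) (substituting C and V),
      = kg⁻¹·m⁻²·s⁴·A².
  So F⁻² = kg²·m⁴·s⁻⁸·A⁻⁴.
  Combining: W⁻¹·V·s·A²·F⁻² = (kg⁻¹·m⁻²·s³) · (kg·m²·s⁻³·A⁻¹) · s · A² · (kg²·m⁴·s⁻⁸·A⁻⁴) = kg²·m⁴·s⁻⁷·A⁻³.
Both reduce to kg²·m⁴·s⁻⁷·A⁻³.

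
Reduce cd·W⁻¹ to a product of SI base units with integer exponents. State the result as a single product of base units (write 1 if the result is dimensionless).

kg⁻¹·m⁻²·s³·cd

W = kg·m²·s⁻³.
So W⁻¹ = kg⁻¹·m⁻²·s³.
Combining: cd·W⁻¹ = cd · (kg⁻¹·m⁻²·s³) = kg⁻¹·m⁻²·s³·cd.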